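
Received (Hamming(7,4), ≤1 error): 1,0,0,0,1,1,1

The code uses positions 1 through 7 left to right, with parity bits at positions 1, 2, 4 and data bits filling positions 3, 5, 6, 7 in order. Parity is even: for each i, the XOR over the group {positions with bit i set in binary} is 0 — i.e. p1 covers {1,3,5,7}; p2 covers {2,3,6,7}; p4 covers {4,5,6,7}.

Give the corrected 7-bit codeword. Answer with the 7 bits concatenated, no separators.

s1 (pos 1,3,5,7): 1⊕0⊕1⊕1 = 1
s2 (pos 2,3,6,7): 0⊕0⊕1⊕1 = 0
s4 (pos 4,5,6,7): 0⊕1⊕1⊕1 = 1
Syndrome s4…s1 = 101 → error at position 5.
Flip position 5: 1000111 → 1000011

1000011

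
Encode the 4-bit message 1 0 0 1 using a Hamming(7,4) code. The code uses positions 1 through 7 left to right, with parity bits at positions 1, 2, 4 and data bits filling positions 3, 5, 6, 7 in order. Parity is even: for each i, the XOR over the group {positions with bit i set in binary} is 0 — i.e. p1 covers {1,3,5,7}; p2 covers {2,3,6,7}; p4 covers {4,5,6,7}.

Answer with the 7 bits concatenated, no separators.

Place data at non-parity positions: p1 p2 1 p4 0 0 1
p1 (pos 1,3,5,7): XOR of data positions = 1⊕0⊕1 = 0
p2 (pos 2,3,6,7): XOR of data positions = 1⊕0⊕1 = 0
p4 (pos 4,5,6,7): XOR of data positions = 0⊕0⊕1 = 1
Codeword: 0011001

0011001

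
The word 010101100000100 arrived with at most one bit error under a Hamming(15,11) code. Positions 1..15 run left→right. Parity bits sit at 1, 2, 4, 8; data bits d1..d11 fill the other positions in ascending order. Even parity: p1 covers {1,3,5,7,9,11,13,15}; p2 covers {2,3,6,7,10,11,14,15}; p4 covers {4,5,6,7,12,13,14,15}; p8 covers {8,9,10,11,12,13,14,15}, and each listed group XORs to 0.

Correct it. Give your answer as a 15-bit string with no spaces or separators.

010101100100100

s1 (pos 1,3,5,7,9,11,13,15): 0⊕0⊕0⊕1⊕0⊕0⊕1⊕0 = 0
s2 (pos 2,3,6,7,10,11,14,15): 1⊕0⊕1⊕1⊕0⊕0⊕0⊕0 = 1
s4 (pos 4,5,6,7,12,13,14,15): 1⊕0⊕1⊕1⊕0⊕1⊕0⊕0 = 0
s8 (pos 8,9,10,11,12,13,14,15): 0⊕0⊕0⊕0⊕0⊕1⊕0⊕0 = 1
Syndrome s8…s1 = 1010 → error at position 10.
Flip position 10: 010101100000100 → 010101100100100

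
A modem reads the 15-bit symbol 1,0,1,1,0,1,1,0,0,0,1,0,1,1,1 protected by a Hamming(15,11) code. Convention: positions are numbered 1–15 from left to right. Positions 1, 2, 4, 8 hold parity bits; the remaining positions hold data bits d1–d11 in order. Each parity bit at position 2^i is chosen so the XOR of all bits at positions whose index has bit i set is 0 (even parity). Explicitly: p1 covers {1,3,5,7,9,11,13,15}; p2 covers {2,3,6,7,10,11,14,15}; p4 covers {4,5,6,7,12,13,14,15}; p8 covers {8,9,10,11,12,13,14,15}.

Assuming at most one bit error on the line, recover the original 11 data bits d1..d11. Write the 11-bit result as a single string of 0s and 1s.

10110010111

s1 (pos 1,3,5,7,9,11,13,15): 1⊕1⊕0⊕1⊕0⊕1⊕1⊕1 = 0
s2 (pos 2,3,6,7,10,11,14,15): 0⊕1⊕1⊕1⊕0⊕1⊕1⊕1 = 0
s4 (pos 4,5,6,7,12,13,14,15): 1⊕0⊕1⊕1⊕0⊕1⊕1⊕1 = 0
s8 (pos 8,9,10,11,12,13,14,15): 0⊕0⊕0⊕1⊕0⊕1⊕1⊕1 = 0
Syndrome s8…s1 = 0000 → no error.
Read data bits from positions 3,5,6,7,9,10,11,12,13,14,15: 10110010111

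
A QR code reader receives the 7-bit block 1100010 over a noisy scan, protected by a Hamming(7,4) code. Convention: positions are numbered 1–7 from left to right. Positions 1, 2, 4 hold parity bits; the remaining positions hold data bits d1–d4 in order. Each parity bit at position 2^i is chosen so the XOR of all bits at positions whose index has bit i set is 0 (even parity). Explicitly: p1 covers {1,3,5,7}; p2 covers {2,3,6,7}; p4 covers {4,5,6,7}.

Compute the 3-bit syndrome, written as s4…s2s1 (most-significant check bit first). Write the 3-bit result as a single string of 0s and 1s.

s1 (pos 1,3,5,7): 1⊕0⊕0⊕0 = 1
s2 (pos 2,3,6,7): 1⊕0⊕1⊕0 = 0
s4 (pos 4,5,6,7): 0⊕0⊕1⊕0 = 1
Syndrome s4…s1 = 101 → error at position 5.

101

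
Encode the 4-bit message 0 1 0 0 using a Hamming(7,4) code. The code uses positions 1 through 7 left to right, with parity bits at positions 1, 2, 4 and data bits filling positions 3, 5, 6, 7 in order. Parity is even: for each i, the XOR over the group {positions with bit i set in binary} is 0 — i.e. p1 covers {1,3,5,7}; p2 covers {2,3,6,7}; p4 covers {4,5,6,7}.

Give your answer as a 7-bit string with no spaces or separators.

Place data at non-parity positions: p1 p2 0 p4 1 0 0
p1 (pos 1,3,5,7): XOR of data positions = 0⊕1⊕0 = 1
p2 (pos 2,3,6,7): XOR of data positions = 0⊕0⊕0 = 0
p4 (pos 4,5,6,7): XOR of data positions = 1⊕0⊕0 = 1
Codeword: 1001100

1001100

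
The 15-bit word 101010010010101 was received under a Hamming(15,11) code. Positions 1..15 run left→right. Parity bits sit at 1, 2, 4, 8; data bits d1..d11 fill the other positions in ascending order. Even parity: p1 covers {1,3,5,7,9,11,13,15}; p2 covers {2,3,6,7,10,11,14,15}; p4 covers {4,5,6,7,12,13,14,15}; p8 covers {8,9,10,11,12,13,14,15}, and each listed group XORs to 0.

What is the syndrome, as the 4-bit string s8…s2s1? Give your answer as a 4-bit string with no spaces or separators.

0110

s1 (pos 1,3,5,7,9,11,13,15): 1⊕1⊕1⊕0⊕0⊕1⊕1⊕1 = 0
s2 (pos 2,3,6,7,10,11,14,15): 0⊕1⊕0⊕0⊕0⊕1⊕0⊕1 = 1
s4 (pos 4,5,6,7,12,13,14,15): 0⊕1⊕0⊕0⊕0⊕1⊕0⊕1 = 1
s8 (pos 8,9,10,11,12,13,14,15): 1⊕0⊕0⊕1⊕0⊕1⊕0⊕1 = 0
Syndrome s8…s1 = 0110 → error at position 6.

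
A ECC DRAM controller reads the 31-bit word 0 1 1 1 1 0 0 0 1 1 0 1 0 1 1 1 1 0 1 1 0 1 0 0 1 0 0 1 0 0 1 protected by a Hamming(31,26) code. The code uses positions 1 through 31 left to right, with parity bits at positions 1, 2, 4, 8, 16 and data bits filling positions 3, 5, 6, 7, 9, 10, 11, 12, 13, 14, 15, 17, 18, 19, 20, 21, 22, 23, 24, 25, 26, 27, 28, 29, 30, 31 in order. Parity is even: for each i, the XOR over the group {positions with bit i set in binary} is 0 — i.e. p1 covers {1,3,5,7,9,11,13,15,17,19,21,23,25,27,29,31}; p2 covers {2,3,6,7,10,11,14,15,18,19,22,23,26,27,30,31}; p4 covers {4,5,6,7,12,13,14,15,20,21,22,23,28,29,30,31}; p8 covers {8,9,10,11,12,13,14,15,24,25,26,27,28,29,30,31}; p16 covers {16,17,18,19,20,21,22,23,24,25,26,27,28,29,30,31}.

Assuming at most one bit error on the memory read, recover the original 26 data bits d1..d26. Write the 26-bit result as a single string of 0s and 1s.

s1 (pos 1,3,5,7,9,11,13,15,17,19,21,23,25,27,29,31): 0⊕1⊕1⊕0⊕1⊕0⊕0⊕1⊕1⊕1⊕0⊕0⊕1⊕0⊕0⊕1 = 0
s2 (pos 2,3,6,7,10,11,14,15,18,19,22,23,26,27,30,31): 1⊕1⊕0⊕0⊕1⊕0⊕1⊕1⊕0⊕1⊕1⊕0⊕0⊕0⊕0⊕1 = 0
s4 (pos 4,5,6,7,12,13,14,15,20,21,22,23,28,29,30,31): 1⊕1⊕0⊕0⊕1⊕0⊕1⊕1⊕1⊕0⊕1⊕0⊕1⊕0⊕0⊕1 = 1
s8 (pos 8,9,10,11,12,13,14,15,24,25,26,27,28,29,30,31): 0⊕1⊕1⊕0⊕1⊕0⊕1⊕1⊕0⊕1⊕0⊕0⊕1⊕0⊕0⊕1 = 0
s16 (pos 16,17,18,19,20,21,22,23,24,25,26,27,28,29,30,31): 1⊕1⊕0⊕1⊕1⊕0⊕1⊕0⊕0⊕1⊕0⊕0⊕1⊕0⊕0⊕1 = 0
Syndrome s16…s1 = 00100 → error at position 4.
Flip position 4: 0111100011010111101101001001001 → 0110100011010111101101001001001
Read data bits from positions 3,5,6,7,9,10,11,12,13,14,15,17,18,19,20,21,22,23,24,25,26,27,28,29,30,31: 11001101011101101001001001

11001101011101101001001001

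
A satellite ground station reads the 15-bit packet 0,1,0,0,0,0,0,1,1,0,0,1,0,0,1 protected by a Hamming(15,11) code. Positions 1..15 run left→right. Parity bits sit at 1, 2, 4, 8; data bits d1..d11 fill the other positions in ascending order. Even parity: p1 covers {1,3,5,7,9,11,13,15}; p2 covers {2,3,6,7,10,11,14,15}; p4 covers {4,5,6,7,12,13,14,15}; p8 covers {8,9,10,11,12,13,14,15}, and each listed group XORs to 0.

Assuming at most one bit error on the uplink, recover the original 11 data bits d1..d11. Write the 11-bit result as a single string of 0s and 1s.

00001001001

s1 (pos 1,3,5,7,9,11,13,15): 0⊕0⊕0⊕0⊕1⊕0⊕0⊕1 = 0
s2 (pos 2,3,6,7,10,11,14,15): 1⊕0⊕0⊕0⊕0⊕0⊕0⊕1 = 0
s4 (pos 4,5,6,7,12,13,14,15): 0⊕0⊕0⊕0⊕1⊕0⊕0⊕1 = 0
s8 (pos 8,9,10,11,12,13,14,15): 1⊕1⊕0⊕0⊕1⊕0⊕0⊕1 = 0
Syndrome s8…s1 = 0000 → no error.
Read data bits from positions 3,5,6,7,9,10,11,12,13,14,15: 00001001001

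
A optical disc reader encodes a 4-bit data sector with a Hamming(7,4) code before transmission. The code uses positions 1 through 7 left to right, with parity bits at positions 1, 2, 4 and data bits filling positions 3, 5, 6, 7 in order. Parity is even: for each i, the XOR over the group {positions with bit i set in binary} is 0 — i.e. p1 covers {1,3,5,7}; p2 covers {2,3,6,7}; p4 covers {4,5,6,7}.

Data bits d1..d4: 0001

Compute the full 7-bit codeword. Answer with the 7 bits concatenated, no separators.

Place data at non-parity positions: p1 p2 0 p4 0 0 1
p1 (pos 1,3,5,7): XOR of data positions = 0⊕0⊕1 = 1
p2 (pos 2,3,6,7): XOR of data positions = 0⊕0⊕1 = 1
p4 (pos 4,5,6,7): XOR of data positions = 0⊕0⊕1 = 1
Codeword: 1101001

1101001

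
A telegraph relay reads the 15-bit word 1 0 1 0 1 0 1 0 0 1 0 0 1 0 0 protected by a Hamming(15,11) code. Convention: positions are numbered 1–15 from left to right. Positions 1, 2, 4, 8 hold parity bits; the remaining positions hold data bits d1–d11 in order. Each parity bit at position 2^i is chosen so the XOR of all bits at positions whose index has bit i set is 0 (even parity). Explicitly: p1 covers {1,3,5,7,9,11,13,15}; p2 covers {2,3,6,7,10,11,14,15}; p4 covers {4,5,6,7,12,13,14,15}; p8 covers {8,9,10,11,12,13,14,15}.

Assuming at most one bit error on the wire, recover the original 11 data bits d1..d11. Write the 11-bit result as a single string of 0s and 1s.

11000100100

s1 (pos 1,3,5,7,9,11,13,15): 1⊕1⊕1⊕1⊕0⊕0⊕1⊕0 = 1
s2 (pos 2,3,6,7,10,11,14,15): 0⊕1⊕0⊕1⊕1⊕0⊕0⊕0 = 1
s4 (pos 4,5,6,7,12,13,14,15): 0⊕1⊕0⊕1⊕0⊕1⊕0⊕0 = 1
s8 (pos 8,9,10,11,12,13,14,15): 0⊕0⊕1⊕0⊕0⊕1⊕0⊕0 = 0
Syndrome s8…s1 = 0111 → error at position 7.
Flip position 7: 101010100100100 → 101010000100100
Read data bits from positions 3,5,6,7,9,10,11,12,13,14,15: 11000100100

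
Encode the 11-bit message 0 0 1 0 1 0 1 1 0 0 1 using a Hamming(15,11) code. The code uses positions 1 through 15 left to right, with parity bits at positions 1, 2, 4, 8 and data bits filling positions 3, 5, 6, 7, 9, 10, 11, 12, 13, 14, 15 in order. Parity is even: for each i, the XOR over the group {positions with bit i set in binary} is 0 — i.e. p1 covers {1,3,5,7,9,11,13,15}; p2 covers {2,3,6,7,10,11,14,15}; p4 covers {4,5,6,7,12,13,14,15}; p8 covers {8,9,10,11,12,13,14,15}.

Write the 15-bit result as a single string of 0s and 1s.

110101001011001

Place data at non-parity positions: p1 p2 0 p4 0 1 0 p8 1 0 1 1 0 0 1
p1 (pos 1,3,5,7,9,11,13,15): XOR of data positions = 0⊕0⊕0⊕1⊕1⊕0⊕1 = 1
p2 (pos 2,3,6,7,10,11,14,15): XOR of data positions = 0⊕1⊕0⊕0⊕1⊕0⊕1 = 1
p4 (pos 4,5,6,7,12,13,14,15): XOR of data positions = 0⊕1⊕0⊕1⊕0⊕0⊕1 = 1
p8 (pos 8,9,10,11,12,13,14,15): XOR of data positions = 1⊕0⊕1⊕1⊕0⊕0⊕1 = 0
Codeword: 110101001011001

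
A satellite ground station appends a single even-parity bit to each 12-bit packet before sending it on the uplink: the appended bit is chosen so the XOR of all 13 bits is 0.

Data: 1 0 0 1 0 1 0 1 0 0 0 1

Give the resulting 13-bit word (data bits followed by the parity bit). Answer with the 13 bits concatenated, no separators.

1001010100011

XOR of the 12 data bits: 1⊕0⊕0⊕1⊕0⊕1⊕0⊕1⊕0⊕0⊕0⊕1 = 1
Parity bit = 1 (so all 13 bits XOR to 0).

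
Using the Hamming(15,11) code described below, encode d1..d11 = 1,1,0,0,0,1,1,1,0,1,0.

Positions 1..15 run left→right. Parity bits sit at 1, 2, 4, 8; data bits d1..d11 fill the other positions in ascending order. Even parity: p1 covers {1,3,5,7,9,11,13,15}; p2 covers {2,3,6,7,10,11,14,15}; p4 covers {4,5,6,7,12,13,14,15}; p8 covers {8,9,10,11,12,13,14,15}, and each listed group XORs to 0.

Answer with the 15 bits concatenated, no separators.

101110000111010

Place data at non-parity positions: p1 p2 1 p4 1 0 0 p8 0 1 1 1 0 1 0
p1 (pos 1,3,5,7,9,11,13,15): XOR of data positions = 1⊕1⊕0⊕0⊕1⊕0⊕0 = 1
p2 (pos 2,3,6,7,10,11,14,15): XOR of data positions = 1⊕0⊕0⊕1⊕1⊕1⊕0 = 0
p4 (pos 4,5,6,7,12,13,14,15): XOR of data positions = 1⊕0⊕0⊕1⊕0⊕1⊕0 = 1
p8 (pos 8,9,10,11,12,13,14,15): XOR of data positions = 0⊕1⊕1⊕1⊕0⊕1⊕0 = 0
Codeword: 101110000111010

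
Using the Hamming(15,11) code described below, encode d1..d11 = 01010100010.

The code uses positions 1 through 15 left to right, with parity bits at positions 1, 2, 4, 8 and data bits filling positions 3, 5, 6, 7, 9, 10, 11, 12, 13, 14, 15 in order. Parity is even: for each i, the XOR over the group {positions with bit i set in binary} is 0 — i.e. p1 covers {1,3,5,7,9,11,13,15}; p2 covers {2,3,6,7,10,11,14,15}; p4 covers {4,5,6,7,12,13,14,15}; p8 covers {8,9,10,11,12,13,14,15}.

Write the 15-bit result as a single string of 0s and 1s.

010110100100010

Place data at non-parity positions: p1 p2 0 p4 1 0 1 p8 0 1 0 0 0 1 0
p1 (pos 1,3,5,7,9,11,13,15): XOR of data positions = 0⊕1⊕1⊕0⊕0⊕0⊕0 = 0
p2 (pos 2,3,6,7,10,11,14,15): XOR of data positions = 0⊕0⊕1⊕1⊕0⊕1⊕0 = 1
p4 (pos 4,5,6,7,12,13,14,15): XOR of data positions = 1⊕0⊕1⊕0⊕0⊕1⊕0 = 1
p8 (pos 8,9,10,11,12,13,14,15): XOR of data positions = 0⊕1⊕0⊕0⊕0⊕1⊕0 = 0
Codeword: 010110100100010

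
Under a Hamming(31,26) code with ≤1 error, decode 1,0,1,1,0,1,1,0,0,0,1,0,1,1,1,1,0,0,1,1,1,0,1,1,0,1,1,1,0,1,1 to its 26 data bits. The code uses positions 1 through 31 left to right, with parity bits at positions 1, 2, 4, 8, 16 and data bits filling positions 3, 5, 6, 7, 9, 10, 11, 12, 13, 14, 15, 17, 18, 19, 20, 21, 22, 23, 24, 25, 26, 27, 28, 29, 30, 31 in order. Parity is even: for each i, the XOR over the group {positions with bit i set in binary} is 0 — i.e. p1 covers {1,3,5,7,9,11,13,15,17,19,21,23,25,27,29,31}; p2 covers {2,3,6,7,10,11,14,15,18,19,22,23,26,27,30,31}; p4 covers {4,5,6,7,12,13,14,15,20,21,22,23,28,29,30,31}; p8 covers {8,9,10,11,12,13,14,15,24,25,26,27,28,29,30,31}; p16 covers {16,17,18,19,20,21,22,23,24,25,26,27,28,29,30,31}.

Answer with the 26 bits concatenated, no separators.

10110010111101110110111011

s1 (pos 1,3,5,7,9,11,13,15,17,19,21,23,25,27,29,31): 1⊕1⊕0⊕1⊕0⊕1⊕1⊕1⊕0⊕1⊕1⊕1⊕0⊕1⊕0⊕1 = 1
s2 (pos 2,3,6,7,10,11,14,15,18,19,22,23,26,27,30,31): 0⊕1⊕1⊕1⊕0⊕1⊕1⊕1⊕0⊕1⊕0⊕1⊕1⊕1⊕1⊕1 = 0
s4 (pos 4,5,6,7,12,13,14,15,20,21,22,23,28,29,30,31): 1⊕0⊕1⊕1⊕0⊕1⊕1⊕1⊕1⊕1⊕0⊕1⊕1⊕0⊕1⊕1 = 0
s8 (pos 8,9,10,11,12,13,14,15,24,25,26,27,28,29,30,31): 0⊕0⊕0⊕1⊕0⊕1⊕1⊕1⊕1⊕0⊕1⊕1⊕1⊕0⊕1⊕1 = 0
s16 (pos 16,17,18,19,20,21,22,23,24,25,26,27,28,29,30,31): 1⊕0⊕0⊕1⊕1⊕1⊕0⊕1⊕1⊕0⊕1⊕1⊕1⊕0⊕1⊕1 = 1
Syndrome s16…s1 = 10001 → error at position 17.
Flip position 17: 1011011000101111001110110111011 → 1011011000101111101110110111011
Read data bits from positions 3,5,6,7,9,10,11,12,13,14,15,17,18,19,20,21,22,23,24,25,26,27,28,29,30,31: 10110010111101110110111011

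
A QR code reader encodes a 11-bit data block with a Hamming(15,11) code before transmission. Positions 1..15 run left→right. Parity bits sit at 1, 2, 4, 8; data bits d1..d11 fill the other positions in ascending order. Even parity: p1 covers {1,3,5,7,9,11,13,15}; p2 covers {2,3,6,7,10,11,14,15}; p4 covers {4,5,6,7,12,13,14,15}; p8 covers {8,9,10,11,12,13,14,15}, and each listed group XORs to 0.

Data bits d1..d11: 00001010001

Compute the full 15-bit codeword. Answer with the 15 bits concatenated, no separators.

100100011010001

Place data at non-parity positions: p1 p2 0 p4 0 0 0 p8 1 0 1 0 0 0 1
p1 (pos 1,3,5,7,9,11,13,15): XOR of data positions = 0⊕0⊕0⊕1⊕1⊕0⊕1 = 1
p2 (pos 2,3,6,7,10,11,14,15): XOR of data positions = 0⊕0⊕0⊕0⊕1⊕0⊕1 = 0
p4 (pos 4,5,6,7,12,13,14,15): XOR of data positions = 0⊕0⊕0⊕0⊕0⊕0⊕1 = 1
p8 (pos 8,9,10,11,12,13,14,15): XOR of data positions = 1⊕0⊕1⊕0⊕0⊕0⊕1 = 1
Codeword: 100100011010001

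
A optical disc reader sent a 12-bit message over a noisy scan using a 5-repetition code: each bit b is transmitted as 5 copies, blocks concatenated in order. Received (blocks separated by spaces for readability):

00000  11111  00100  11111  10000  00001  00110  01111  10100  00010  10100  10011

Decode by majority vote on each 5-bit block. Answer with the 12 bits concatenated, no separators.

010100010001

Block 1 (00000): 0 ones → 0
Block 2 (11111): 5 ones → 1
Block 3 (00100): 1 one → 0
Block 4 (11111): 5 ones → 1
Block 5 (10000): 1 one → 0
Block 6 (00001): 1 one → 0
Block 7 (00110): 2 ones → 0
Block 8 (01111): 4 ones → 1
Block 9 (10100): 2 ones → 0
Block 10 (00010): 1 one → 0
Block 11 (10100): 2 ones → 0
Block 12 (10011): 3 ones → 1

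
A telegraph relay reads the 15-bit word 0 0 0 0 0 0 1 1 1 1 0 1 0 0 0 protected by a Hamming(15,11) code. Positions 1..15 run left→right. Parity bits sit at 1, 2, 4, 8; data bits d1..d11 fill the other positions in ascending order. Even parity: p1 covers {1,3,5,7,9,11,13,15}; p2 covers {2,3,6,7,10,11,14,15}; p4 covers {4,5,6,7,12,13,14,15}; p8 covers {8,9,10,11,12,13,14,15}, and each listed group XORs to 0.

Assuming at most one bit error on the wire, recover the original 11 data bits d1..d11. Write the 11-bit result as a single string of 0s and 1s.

s1 (pos 1,3,5,7,9,11,13,15): 0⊕0⊕0⊕1⊕1⊕0⊕0⊕0 = 0
s2 (pos 2,3,6,7,10,11,14,15): 0⊕0⊕0⊕1⊕1⊕0⊕0⊕0 = 0
s4 (pos 4,5,6,7,12,13,14,15): 0⊕0⊕0⊕1⊕1⊕0⊕0⊕0 = 0
s8 (pos 8,9,10,11,12,13,14,15): 1⊕1⊕1⊕0⊕1⊕0⊕0⊕0 = 0
Syndrome s8…s1 = 0000 → no error.
Read data bits from positions 3,5,6,7,9,10,11,12,13,14,15: 00011101000

00011101000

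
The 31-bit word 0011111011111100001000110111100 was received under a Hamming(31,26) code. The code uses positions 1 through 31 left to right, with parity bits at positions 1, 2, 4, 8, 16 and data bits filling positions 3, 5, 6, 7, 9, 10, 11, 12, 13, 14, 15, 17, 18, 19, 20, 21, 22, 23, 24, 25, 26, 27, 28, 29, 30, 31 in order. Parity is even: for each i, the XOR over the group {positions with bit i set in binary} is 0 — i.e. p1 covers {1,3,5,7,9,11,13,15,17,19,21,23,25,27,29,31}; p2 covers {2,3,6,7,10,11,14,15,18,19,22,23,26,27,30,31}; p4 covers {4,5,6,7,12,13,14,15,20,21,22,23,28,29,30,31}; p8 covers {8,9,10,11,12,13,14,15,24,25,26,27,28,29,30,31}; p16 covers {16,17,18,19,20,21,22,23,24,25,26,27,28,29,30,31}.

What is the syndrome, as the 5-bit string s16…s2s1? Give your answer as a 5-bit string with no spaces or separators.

11000

s1 (pos 1,3,5,7,9,11,13,15,17,19,21,23,25,27,29,31): 0⊕1⊕1⊕1⊕1⊕1⊕1⊕0⊕0⊕1⊕0⊕1⊕0⊕1⊕1⊕0 = 0
s2 (pos 2,3,6,7,10,11,14,15,18,19,22,23,26,27,30,31): 0⊕1⊕1⊕1⊕1⊕1⊕1⊕0⊕0⊕1⊕0⊕1⊕1⊕1⊕0⊕0 = 0
s4 (pos 4,5,6,7,12,13,14,15,20,21,22,23,28,29,30,31): 1⊕1⊕1⊕1⊕1⊕1⊕1⊕0⊕0⊕0⊕0⊕1⊕1⊕1⊕0⊕0 = 0
s8 (pos 8,9,10,11,12,13,14,15,24,25,26,27,28,29,30,31): 0⊕1⊕1⊕1⊕1⊕1⊕1⊕0⊕1⊕0⊕1⊕1⊕1⊕1⊕0⊕0 = 1
s16 (pos 16,17,18,19,20,21,22,23,24,25,26,27,28,29,30,31): 0⊕0⊕0⊕1⊕0⊕0⊕0⊕1⊕1⊕0⊕1⊕1⊕1⊕1⊕0⊕0 = 1
Syndrome s16…s1 = 11000 → error at position 24.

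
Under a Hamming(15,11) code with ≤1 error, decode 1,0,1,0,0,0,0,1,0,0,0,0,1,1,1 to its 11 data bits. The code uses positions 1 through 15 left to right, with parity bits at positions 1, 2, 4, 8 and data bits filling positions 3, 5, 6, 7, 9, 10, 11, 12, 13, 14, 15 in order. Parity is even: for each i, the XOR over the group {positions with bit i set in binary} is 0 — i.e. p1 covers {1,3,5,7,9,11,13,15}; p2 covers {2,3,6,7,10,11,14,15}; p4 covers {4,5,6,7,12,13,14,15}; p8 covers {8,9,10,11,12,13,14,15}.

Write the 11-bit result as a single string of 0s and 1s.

10100000111

s1 (pos 1,3,5,7,9,11,13,15): 1⊕1⊕0⊕0⊕0⊕0⊕1⊕1 = 0
s2 (pos 2,3,6,7,10,11,14,15): 0⊕1⊕0⊕0⊕0⊕0⊕1⊕1 = 1
s4 (pos 4,5,6,7,12,13,14,15): 0⊕0⊕0⊕0⊕0⊕1⊕1⊕1 = 1
s8 (pos 8,9,10,11,12,13,14,15): 1⊕0⊕0⊕0⊕0⊕1⊕1⊕1 = 0
Syndrome s8…s1 = 0110 → error at position 6.
Flip position 6: 101000010000111 → 101001010000111
Read data bits from positions 3,5,6,7,9,10,11,12,13,14,15: 10100000111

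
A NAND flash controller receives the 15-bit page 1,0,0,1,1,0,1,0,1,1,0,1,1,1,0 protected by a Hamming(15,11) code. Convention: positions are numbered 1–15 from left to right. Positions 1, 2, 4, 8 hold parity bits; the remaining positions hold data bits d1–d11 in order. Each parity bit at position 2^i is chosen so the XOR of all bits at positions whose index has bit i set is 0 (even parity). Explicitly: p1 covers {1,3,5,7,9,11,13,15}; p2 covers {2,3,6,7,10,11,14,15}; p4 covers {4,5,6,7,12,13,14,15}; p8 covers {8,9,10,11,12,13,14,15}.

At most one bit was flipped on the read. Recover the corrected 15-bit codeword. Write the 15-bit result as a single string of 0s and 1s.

s1 (pos 1,3,5,7,9,11,13,15): 1⊕0⊕1⊕1⊕1⊕0⊕1⊕0 = 1
s2 (pos 2,3,6,7,10,11,14,15): 0⊕0⊕0⊕1⊕1⊕0⊕1⊕0 = 1
s4 (pos 4,5,6,7,12,13,14,15): 1⊕1⊕0⊕1⊕1⊕1⊕1⊕0 = 0
s8 (pos 8,9,10,11,12,13,14,15): 0⊕1⊕1⊕0⊕1⊕1⊕1⊕0 = 1
Syndrome s8…s1 = 1011 → error at position 11.
Flip position 11: 100110101101110 → 100110101111110

100110101111110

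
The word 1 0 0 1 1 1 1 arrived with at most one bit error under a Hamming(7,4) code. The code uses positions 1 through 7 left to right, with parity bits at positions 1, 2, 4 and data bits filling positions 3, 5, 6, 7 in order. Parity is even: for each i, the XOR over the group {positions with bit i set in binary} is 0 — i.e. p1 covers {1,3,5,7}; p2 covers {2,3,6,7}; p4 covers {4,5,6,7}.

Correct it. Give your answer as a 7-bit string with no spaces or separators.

s1 (pos 1,3,5,7): 1⊕0⊕1⊕1 = 1
s2 (pos 2,3,6,7): 0⊕0⊕1⊕1 = 0
s4 (pos 4,5,6,7): 1⊕1⊕1⊕1 = 0
Syndrome s4…s1 = 001 → error at position 1.
Flip position 1: 1001111 → 0001111

0001111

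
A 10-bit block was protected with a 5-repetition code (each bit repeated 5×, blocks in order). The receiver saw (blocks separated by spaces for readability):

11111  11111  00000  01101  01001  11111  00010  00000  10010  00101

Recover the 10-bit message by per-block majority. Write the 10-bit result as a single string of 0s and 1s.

Block 1 (11111): 5 ones → 1
Block 2 (11111): 5 ones → 1
Block 3 (00000): 0 ones → 0
Block 4 (01101): 3 ones → 1
Block 5 (01001): 2 ones → 0
Block 6 (11111): 5 ones → 1
Block 7 (00010): 1 one → 0
Block 8 (00000): 0 ones → 0
Block 9 (10010): 2 ones → 0
Block 10 (00101): 2 ones → 0

1101010000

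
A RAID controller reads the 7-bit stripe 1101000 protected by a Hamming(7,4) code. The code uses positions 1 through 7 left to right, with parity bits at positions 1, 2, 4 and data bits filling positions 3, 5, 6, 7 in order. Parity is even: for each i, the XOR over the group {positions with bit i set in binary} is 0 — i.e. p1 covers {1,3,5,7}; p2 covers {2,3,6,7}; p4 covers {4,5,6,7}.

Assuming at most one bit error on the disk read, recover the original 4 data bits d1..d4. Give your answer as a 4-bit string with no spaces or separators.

0001

s1 (pos 1,3,5,7): 1⊕0⊕0⊕0 = 1
s2 (pos 2,3,6,7): 1⊕0⊕0⊕0 = 1
s4 (pos 4,5,6,7): 1⊕0⊕0⊕0 = 1
Syndrome s4…s1 = 111 → error at position 7.
Flip position 7: 1101000 → 1101001
Read data bits from positions 3,5,6,7: 0001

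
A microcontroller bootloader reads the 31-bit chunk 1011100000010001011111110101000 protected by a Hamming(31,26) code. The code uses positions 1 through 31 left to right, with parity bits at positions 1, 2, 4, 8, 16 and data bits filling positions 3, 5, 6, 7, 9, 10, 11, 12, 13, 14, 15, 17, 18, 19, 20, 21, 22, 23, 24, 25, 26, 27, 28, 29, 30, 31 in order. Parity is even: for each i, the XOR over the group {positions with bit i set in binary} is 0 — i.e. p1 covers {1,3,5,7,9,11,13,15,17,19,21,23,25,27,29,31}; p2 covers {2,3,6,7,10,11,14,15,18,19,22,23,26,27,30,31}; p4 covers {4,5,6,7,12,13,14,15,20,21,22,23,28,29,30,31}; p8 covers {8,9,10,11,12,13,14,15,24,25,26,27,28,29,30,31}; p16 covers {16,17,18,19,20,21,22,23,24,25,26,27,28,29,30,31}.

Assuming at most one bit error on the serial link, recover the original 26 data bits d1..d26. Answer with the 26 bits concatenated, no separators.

s1 (pos 1,3,5,7,9,11,13,15,17,19,21,23,25,27,29,31): 1⊕1⊕1⊕0⊕0⊕0⊕0⊕0⊕0⊕1⊕1⊕1⊕0⊕0⊕0⊕0 = 0
s2 (pos 2,3,6,7,10,11,14,15,18,19,22,23,26,27,30,31): 0⊕1⊕0⊕0⊕0⊕0⊕0⊕0⊕1⊕1⊕1⊕1⊕1⊕0⊕0⊕0 = 0
s4 (pos 4,5,6,7,12,13,14,15,20,21,22,23,28,29,30,31): 1⊕1⊕0⊕0⊕1⊕0⊕0⊕0⊕1⊕1⊕1⊕1⊕1⊕0⊕0⊕0 = 0
s8 (pos 8,9,10,11,12,13,14,15,24,25,26,27,28,29,30,31): 0⊕0⊕0⊕0⊕1⊕0⊕0⊕0⊕1⊕0⊕1⊕0⊕1⊕0⊕0⊕0 = 0
s16 (pos 16,17,18,19,20,21,22,23,24,25,26,27,28,29,30,31): 1⊕0⊕1⊕1⊕1⊕1⊕1⊕1⊕1⊕0⊕1⊕0⊕1⊕0⊕0⊕0 = 0
Syndrome s16…s1 = 00000 → no error.
Read data bits from positions 3,5,6,7,9,10,11,12,13,14,15,17,18,19,20,21,22,23,24,25,26,27,28,29,30,31: 11000001000011111110101000

11000001000011111110101000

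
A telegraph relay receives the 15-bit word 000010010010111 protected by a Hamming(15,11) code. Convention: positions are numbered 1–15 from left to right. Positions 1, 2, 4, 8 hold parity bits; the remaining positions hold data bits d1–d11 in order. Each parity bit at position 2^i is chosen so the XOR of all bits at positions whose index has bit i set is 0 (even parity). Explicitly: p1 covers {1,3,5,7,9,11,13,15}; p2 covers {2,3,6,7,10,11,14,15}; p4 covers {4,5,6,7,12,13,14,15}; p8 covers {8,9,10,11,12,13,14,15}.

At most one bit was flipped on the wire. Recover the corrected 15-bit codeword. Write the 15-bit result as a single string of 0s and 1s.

s1 (pos 1,3,5,7,9,11,13,15): 0⊕0⊕1⊕0⊕0⊕1⊕1⊕1 = 0
s2 (pos 2,3,6,7,10,11,14,15): 0⊕0⊕0⊕0⊕0⊕1⊕1⊕1 = 1
s4 (pos 4,5,6,7,12,13,14,15): 0⊕1⊕0⊕0⊕0⊕1⊕1⊕1 = 0
s8 (pos 8,9,10,11,12,13,14,15): 1⊕0⊕0⊕1⊕0⊕1⊕1⊕1 = 1
Syndrome s8…s1 = 1010 → error at position 10.
Flip position 10: 000010010010111 → 000010010110111

000010010110111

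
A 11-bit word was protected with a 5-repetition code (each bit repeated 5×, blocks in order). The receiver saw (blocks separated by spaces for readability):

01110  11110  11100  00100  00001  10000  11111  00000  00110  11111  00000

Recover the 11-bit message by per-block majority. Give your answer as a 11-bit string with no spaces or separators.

Block 1 (01110): 3 ones → 1
Block 2 (11110): 4 ones → 1
Block 3 (11100): 3 ones → 1
Block 4 (00100): 1 one → 0
Block 5 (00001): 1 one → 0
Block 6 (10000): 1 one → 0
Block 7 (11111): 5 ones → 1
Block 8 (00000): 0 ones → 0
Block 9 (00110): 2 ones → 0
Block 10 (11111): 5 ones → 1
Block 11 (00000): 0 ones → 0

11100010010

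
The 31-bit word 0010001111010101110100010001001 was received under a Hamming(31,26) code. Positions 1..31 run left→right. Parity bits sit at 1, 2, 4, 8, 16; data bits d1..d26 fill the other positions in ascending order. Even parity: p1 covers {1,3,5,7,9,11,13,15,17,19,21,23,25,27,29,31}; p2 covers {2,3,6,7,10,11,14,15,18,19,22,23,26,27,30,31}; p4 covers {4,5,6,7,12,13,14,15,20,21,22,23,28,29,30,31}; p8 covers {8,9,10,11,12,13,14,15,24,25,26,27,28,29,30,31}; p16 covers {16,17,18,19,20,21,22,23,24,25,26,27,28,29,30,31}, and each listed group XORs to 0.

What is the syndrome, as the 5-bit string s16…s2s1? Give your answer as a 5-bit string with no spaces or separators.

s1 (pos 1,3,5,7,9,11,13,15,17,19,21,23,25,27,29,31): 0⊕1⊕0⊕1⊕1⊕0⊕0⊕0⊕1⊕0⊕0⊕0⊕0⊕0⊕0⊕1 = 1
s2 (pos 2,3,6,7,10,11,14,15,18,19,22,23,26,27,30,31): 0⊕1⊕0⊕1⊕1⊕0⊕1⊕0⊕1⊕0⊕0⊕0⊕0⊕0⊕0⊕1 = 0
s4 (pos 4,5,6,7,12,13,14,15,20,21,22,23,28,29,30,31): 0⊕0⊕0⊕1⊕1⊕0⊕1⊕0⊕1⊕0⊕0⊕0⊕1⊕0⊕0⊕1 = 0
s8 (pos 8,9,10,11,12,13,14,15,24,25,26,27,28,29,30,31): 1⊕1⊕1⊕0⊕1⊕0⊕1⊕0⊕1⊕0⊕0⊕0⊕1⊕0⊕0⊕1 = 0
s16 (pos 16,17,18,19,20,21,22,23,24,25,26,27,28,29,30,31): 1⊕1⊕1⊕0⊕1⊕0⊕0⊕0⊕1⊕0⊕0⊕0⊕1⊕0⊕0⊕1 = 1
Syndrome s16…s1 = 10001 → error at position 17.

10001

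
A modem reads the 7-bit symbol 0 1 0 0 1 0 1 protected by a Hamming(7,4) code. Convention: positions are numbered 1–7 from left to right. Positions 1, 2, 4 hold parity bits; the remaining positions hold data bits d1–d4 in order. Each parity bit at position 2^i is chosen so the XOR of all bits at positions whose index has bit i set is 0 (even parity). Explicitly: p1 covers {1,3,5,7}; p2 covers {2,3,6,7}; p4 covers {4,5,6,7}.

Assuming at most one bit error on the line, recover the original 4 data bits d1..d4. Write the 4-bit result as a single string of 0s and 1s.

s1 (pos 1,3,5,7): 0⊕0⊕1⊕1 = 0
s2 (pos 2,3,6,7): 1⊕0⊕0⊕1 = 0
s4 (pos 4,5,6,7): 0⊕1⊕0⊕1 = 0
Syndrome s4…s1 = 000 → no error.
Read data bits from positions 3,5,6,7: 0101

0101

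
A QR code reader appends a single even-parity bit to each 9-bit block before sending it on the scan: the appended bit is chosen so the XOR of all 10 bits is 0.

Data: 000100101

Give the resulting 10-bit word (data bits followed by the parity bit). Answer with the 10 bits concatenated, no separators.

0001001011

XOR of the 9 data bits: 0⊕0⊕0⊕1⊕0⊕0⊕1⊕0⊕1 = 1
Parity bit = 1 (so all 10 bits XOR to 0).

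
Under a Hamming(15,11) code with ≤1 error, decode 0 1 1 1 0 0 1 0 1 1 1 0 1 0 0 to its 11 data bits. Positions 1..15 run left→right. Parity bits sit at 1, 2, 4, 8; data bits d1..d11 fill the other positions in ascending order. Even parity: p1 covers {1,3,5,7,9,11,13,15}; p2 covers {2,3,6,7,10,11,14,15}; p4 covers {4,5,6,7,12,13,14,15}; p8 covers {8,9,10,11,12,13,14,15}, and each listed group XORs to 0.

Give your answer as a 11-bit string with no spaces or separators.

10001110100

s1 (pos 1,3,5,7,9,11,13,15): 0⊕1⊕0⊕1⊕1⊕1⊕1⊕0 = 1
s2 (pos 2,3,6,7,10,11,14,15): 1⊕1⊕0⊕1⊕1⊕1⊕0⊕0 = 1
s4 (pos 4,5,6,7,12,13,14,15): 1⊕0⊕0⊕1⊕0⊕1⊕0⊕0 = 1
s8 (pos 8,9,10,11,12,13,14,15): 0⊕1⊕1⊕1⊕0⊕1⊕0⊕0 = 0
Syndrome s8…s1 = 0111 → error at position 7.
Flip position 7: 011100101110100 → 011100001110100
Read data bits from positions 3,5,6,7,9,10,11,12,13,14,15: 10001110100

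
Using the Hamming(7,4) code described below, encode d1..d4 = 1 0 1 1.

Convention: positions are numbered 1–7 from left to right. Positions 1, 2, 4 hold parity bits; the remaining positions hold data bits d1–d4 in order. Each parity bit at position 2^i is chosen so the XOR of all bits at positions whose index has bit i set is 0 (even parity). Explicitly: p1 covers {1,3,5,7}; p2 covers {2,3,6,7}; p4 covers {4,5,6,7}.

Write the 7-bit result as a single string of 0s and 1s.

0110011

Place data at non-parity positions: p1 p2 1 p4 0 1 1
p1 (pos 1,3,5,7): XOR of data positions = 1⊕0⊕1 = 0
p2 (pos 2,3,6,7): XOR of data positions = 1⊕1⊕1 = 1
p4 (pos 4,5,6,7): XOR of data positions = 0⊕1⊕1 = 0
Codeword: 0110011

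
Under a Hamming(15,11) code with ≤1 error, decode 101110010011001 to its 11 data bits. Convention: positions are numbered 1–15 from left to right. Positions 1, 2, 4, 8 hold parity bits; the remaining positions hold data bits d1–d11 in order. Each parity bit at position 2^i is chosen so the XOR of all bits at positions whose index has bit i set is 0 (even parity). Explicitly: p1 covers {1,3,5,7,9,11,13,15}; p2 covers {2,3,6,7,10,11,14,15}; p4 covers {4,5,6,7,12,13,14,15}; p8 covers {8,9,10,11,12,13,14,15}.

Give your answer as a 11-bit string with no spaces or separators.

01000011001

s1 (pos 1,3,5,7,9,11,13,15): 1⊕1⊕1⊕0⊕0⊕1⊕0⊕1 = 1
s2 (pos 2,3,6,7,10,11,14,15): 0⊕1⊕0⊕0⊕0⊕1⊕0⊕1 = 1
s4 (pos 4,5,6,7,12,13,14,15): 1⊕1⊕0⊕0⊕1⊕0⊕0⊕1 = 0
s8 (pos 8,9,10,11,12,13,14,15): 1⊕0⊕0⊕1⊕1⊕0⊕0⊕1 = 0
Syndrome s8…s1 = 0011 → error at position 3.
Flip position 3: 101110010011001 → 100110010011001
Read data bits from positions 3,5,6,7,9,10,11,12,13,14,15: 01000011001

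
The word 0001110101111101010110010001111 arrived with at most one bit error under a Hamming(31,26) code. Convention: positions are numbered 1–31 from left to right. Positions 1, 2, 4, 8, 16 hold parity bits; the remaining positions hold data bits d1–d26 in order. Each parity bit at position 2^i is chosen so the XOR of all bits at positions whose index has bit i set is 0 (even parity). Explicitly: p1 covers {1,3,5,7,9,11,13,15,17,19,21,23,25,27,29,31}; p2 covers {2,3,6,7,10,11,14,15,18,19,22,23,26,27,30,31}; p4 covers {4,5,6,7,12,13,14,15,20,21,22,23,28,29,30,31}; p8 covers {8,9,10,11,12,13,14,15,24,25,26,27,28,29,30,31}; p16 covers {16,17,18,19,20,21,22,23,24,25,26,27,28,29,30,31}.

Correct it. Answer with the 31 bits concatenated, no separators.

0001110101111101010110010101111

s1 (pos 1,3,5,7,9,11,13,15,17,19,21,23,25,27,29,31): 0⊕0⊕1⊕0⊕0⊕1⊕1⊕0⊕0⊕0⊕1⊕0⊕0⊕0⊕1⊕1 = 0
s2 (pos 2,3,6,7,10,11,14,15,18,19,22,23,26,27,30,31): 0⊕0⊕1⊕0⊕1⊕1⊕1⊕0⊕1⊕0⊕0⊕0⊕0⊕0⊕1⊕1 = 1
s4 (pos 4,5,6,7,12,13,14,15,20,21,22,23,28,29,30,31): 1⊕1⊕1⊕0⊕1⊕1⊕1⊕0⊕1⊕1⊕0⊕0⊕1⊕1⊕1⊕1 = 0
s8 (pos 8,9,10,11,12,13,14,15,24,25,26,27,28,29,30,31): 1⊕0⊕1⊕1⊕1⊕1⊕1⊕0⊕1⊕0⊕0⊕0⊕1⊕1⊕1⊕1 = 1
s16 (pos 16,17,18,19,20,21,22,23,24,25,26,27,28,29,30,31): 1⊕0⊕1⊕0⊕1⊕1⊕0⊕0⊕1⊕0⊕0⊕0⊕1⊕1⊕1⊕1 = 1
Syndrome s16…s1 = 11010 → error at position 26.
Flip position 26: 0001110101111101010110010001111 → 0001110101111101010110010101111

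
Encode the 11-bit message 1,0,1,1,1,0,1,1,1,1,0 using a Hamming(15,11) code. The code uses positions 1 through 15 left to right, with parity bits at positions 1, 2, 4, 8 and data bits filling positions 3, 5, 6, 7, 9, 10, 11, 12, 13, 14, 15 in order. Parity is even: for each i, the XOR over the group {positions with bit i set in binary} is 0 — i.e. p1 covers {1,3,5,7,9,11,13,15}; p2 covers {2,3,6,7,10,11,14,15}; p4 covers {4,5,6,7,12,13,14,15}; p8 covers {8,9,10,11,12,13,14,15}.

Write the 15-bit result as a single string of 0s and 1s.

Place data at non-parity positions: p1 p2 1 p4 0 1 1 p8 1 0 1 1 1 1 0
p1 (pos 1,3,5,7,9,11,13,15): XOR of data positions = 1⊕0⊕1⊕1⊕1⊕1⊕0 = 1
p2 (pos 2,3,6,7,10,11,14,15): XOR of data positions = 1⊕1⊕1⊕0⊕1⊕1⊕0 = 1
p4 (pos 4,5,6,7,12,13,14,15): XOR of data positions = 0⊕1⊕1⊕1⊕1⊕1⊕0 = 1
p8 (pos 8,9,10,11,12,13,14,15): XOR of data positions = 1⊕0⊕1⊕1⊕1⊕1⊕0 = 1
Codeword: 111101111011110

111101111011110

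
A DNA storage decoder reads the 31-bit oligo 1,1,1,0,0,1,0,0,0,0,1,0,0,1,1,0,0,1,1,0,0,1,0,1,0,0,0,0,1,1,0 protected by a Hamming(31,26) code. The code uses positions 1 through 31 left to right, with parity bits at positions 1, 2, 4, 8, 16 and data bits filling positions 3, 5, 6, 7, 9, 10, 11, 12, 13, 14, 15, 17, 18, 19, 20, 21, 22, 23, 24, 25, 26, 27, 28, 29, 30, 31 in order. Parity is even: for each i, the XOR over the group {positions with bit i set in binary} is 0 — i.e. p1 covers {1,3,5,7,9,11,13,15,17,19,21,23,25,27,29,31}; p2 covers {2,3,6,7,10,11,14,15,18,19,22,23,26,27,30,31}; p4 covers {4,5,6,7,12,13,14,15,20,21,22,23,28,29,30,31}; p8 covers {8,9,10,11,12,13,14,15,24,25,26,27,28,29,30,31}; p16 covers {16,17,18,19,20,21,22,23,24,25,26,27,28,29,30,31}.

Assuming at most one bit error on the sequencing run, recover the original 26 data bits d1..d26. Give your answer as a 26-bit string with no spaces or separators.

s1 (pos 1,3,5,7,9,11,13,15,17,19,21,23,25,27,29,31): 1⊕1⊕0⊕0⊕0⊕1⊕0⊕1⊕0⊕1⊕0⊕0⊕0⊕0⊕1⊕0 = 0
s2 (pos 2,3,6,7,10,11,14,15,18,19,22,23,26,27,30,31): 1⊕1⊕1⊕0⊕0⊕1⊕1⊕1⊕1⊕1⊕1⊕0⊕0⊕0⊕1⊕0 = 0
s4 (pos 4,5,6,7,12,13,14,15,20,21,22,23,28,29,30,31): 0⊕0⊕1⊕0⊕0⊕0⊕1⊕1⊕0⊕0⊕1⊕0⊕0⊕1⊕1⊕0 = 0
s8 (pos 8,9,10,11,12,13,14,15,24,25,26,27,28,29,30,31): 0⊕0⊕0⊕1⊕0⊕0⊕1⊕1⊕1⊕0⊕0⊕0⊕0⊕1⊕1⊕0 = 0
s16 (pos 16,17,18,19,20,21,22,23,24,25,26,27,28,29,30,31): 0⊕0⊕1⊕1⊕0⊕0⊕1⊕0⊕1⊕0⊕0⊕0⊕0⊕1⊕1⊕0 = 0
Syndrome s16…s1 = 00000 → no error.
Read data bits from positions 3,5,6,7,9,10,11,12,13,14,15,17,18,19,20,21,22,23,24,25,26,27,28,29,30,31: 10100010011011001010000110

10100010011011001010000110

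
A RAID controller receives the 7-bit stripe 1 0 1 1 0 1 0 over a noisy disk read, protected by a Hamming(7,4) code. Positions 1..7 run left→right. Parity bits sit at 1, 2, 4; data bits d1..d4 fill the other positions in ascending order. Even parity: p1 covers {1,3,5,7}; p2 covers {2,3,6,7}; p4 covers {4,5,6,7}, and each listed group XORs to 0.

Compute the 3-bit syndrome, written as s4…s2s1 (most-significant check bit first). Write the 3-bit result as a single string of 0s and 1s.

000

s1 (pos 1,3,5,7): 1⊕1⊕0⊕0 = 0
s2 (pos 2,3,6,7): 0⊕1⊕1⊕0 = 0
s4 (pos 4,5,6,7): 1⊕0⊕1⊕0 = 0
Syndrome s4…s1 = 000 → no error.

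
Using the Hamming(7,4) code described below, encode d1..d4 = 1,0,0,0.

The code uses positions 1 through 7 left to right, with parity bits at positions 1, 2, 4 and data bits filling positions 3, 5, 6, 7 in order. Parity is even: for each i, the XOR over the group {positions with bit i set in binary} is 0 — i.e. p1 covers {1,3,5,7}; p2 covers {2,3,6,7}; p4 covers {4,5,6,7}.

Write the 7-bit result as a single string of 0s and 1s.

1110000

Place data at non-parity positions: p1 p2 1 p4 0 0 0
p1 (pos 1,3,5,7): XOR of data positions = 1⊕0⊕0 = 1
p2 (pos 2,3,6,7): XOR of data positions = 1⊕0⊕0 = 1
p4 (pos 4,5,6,7): XOR of data positions = 0⊕0⊕0 = 0
Codeword: 1110000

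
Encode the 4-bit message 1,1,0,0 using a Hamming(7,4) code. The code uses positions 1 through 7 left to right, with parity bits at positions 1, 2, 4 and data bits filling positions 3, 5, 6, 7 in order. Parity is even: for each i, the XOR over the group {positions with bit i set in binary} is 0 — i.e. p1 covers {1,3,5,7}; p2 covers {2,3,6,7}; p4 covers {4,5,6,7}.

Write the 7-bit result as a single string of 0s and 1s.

0111100

Place data at non-parity positions: p1 p2 1 p4 1 0 0
p1 (pos 1,3,5,7): XOR of data positions = 1⊕1⊕0 = 0
p2 (pos 2,3,6,7): XOR of data positions = 1⊕0⊕0 = 1
p4 (pos 4,5,6,7): XOR of data positions = 1⊕0⊕0 = 1
Codeword: 0111100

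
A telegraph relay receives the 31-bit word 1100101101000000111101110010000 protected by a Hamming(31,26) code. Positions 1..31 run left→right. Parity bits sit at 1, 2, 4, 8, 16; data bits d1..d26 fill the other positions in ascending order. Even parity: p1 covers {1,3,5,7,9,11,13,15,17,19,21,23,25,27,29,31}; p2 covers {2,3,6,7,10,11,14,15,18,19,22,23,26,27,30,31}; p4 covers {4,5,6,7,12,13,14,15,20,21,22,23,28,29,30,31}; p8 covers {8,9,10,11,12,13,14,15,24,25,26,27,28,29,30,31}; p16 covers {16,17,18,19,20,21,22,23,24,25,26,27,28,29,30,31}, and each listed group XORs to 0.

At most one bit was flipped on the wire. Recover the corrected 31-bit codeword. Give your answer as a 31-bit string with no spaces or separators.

s1 (pos 1,3,5,7,9,11,13,15,17,19,21,23,25,27,29,31): 1⊕0⊕1⊕1⊕0⊕0⊕0⊕0⊕1⊕1⊕0⊕1⊕0⊕1⊕0⊕0 = 1
s2 (pos 2,3,6,7,10,11,14,15,18,19,22,23,26,27,30,31): 1⊕0⊕0⊕1⊕1⊕0⊕0⊕0⊕1⊕1⊕1⊕1⊕0⊕1⊕0⊕0 = 0
s4 (pos 4,5,6,7,12,13,14,15,20,21,22,23,28,29,30,31): 0⊕1⊕0⊕1⊕0⊕0⊕0⊕0⊕1⊕0⊕1⊕1⊕0⊕0⊕0⊕0 = 1
s8 (pos 8,9,10,11,12,13,14,15,24,25,26,27,28,29,30,31): 1⊕0⊕1⊕0⊕0⊕0⊕0⊕0⊕1⊕0⊕0⊕1⊕0⊕0⊕0⊕0 = 0
s16 (pos 16,17,18,19,20,21,22,23,24,25,26,27,28,29,30,31): 0⊕1⊕1⊕1⊕1⊕0⊕1⊕1⊕1⊕0⊕0⊕1⊕0⊕0⊕0⊕0 = 0
Syndrome s16…s1 = 00101 → error at position 5.
Flip position 5: 1100101101000000111101110010000 → 1100001101000000111101110010000

1100001101000000111101110010000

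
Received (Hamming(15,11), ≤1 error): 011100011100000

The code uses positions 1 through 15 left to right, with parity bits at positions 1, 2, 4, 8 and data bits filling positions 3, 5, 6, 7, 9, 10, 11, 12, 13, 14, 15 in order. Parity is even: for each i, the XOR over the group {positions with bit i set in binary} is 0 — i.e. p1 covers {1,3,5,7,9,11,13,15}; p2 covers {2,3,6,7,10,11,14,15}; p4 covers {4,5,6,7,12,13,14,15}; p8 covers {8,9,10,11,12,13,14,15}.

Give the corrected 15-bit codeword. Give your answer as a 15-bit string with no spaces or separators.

s1 (pos 1,3,5,7,9,11,13,15): 0⊕1⊕0⊕0⊕1⊕0⊕0⊕0 = 0
s2 (pos 2,3,6,7,10,11,14,15): 1⊕1⊕0⊕0⊕1⊕0⊕0⊕0 = 1
s4 (pos 4,5,6,7,12,13,14,15): 1⊕0⊕0⊕0⊕0⊕0⊕0⊕0 = 1
s8 (pos 8,9,10,11,12,13,14,15): 1⊕1⊕1⊕0⊕0⊕0⊕0⊕0 = 1
Syndrome s8…s1 = 1110 → error at position 14.
Flip position 14: 011100011100000 → 011100011100010

011100011100010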